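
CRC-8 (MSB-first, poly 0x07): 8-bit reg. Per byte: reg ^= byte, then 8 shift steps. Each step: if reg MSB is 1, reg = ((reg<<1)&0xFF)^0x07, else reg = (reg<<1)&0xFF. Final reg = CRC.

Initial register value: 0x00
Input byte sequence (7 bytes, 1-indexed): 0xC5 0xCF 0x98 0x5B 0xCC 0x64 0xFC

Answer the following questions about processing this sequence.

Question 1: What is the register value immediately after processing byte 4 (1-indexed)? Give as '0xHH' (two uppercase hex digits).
After byte 1 (0xC5): reg=0x55
After byte 2 (0xCF): reg=0xCF
After byte 3 (0x98): reg=0xA2
After byte 4 (0x5B): reg=0xE1

Answer: 0xE1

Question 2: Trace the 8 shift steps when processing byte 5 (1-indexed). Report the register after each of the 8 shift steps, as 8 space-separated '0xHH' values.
After byte 1 (0xC5): reg=0x55
After byte 2 (0xCF): reg=0xCF
After byte 3 (0x98): reg=0xA2
After byte 4 (0x5B): reg=0xE1
Register before byte 5: 0xE1
After XOR with byte 0xCC: 0x2D

Answer: 0x5A 0xB4 0x6F 0xDE 0xBB 0x71 0xE2 0xC3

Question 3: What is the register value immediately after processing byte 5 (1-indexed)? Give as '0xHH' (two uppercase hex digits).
After byte 1 (0xC5): reg=0x55
After byte 2 (0xCF): reg=0xCF
After byte 3 (0x98): reg=0xA2
After byte 4 (0x5B): reg=0xE1
After byte 5 (0xCC): reg=0xC3

Answer: 0xC3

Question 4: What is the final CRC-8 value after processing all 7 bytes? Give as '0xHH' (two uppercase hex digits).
After byte 1 (0xC5): reg=0x55
After byte 2 (0xCF): reg=0xCF
After byte 3 (0x98): reg=0xA2
After byte 4 (0x5B): reg=0xE1
After byte 5 (0xCC): reg=0xC3
After byte 6 (0x64): reg=0x7C
After byte 7 (0xFC): reg=0x89

Answer: 0x89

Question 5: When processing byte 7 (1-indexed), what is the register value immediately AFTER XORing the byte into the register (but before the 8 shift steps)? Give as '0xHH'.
Register before byte 7: 0x7C
Byte 7: 0xFC
0x7C XOR 0xFC = 0x80

Answer: 0x80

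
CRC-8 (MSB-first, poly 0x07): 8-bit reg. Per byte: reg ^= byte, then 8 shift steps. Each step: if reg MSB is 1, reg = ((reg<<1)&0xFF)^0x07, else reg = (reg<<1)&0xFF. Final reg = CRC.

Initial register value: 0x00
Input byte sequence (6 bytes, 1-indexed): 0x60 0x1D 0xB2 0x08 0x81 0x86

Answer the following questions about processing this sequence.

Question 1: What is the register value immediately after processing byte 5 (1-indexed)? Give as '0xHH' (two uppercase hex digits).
Answer: 0x2F

Derivation:
After byte 1 (0x60): reg=0x27
After byte 2 (0x1D): reg=0xA6
After byte 3 (0xB2): reg=0x6C
After byte 4 (0x08): reg=0x3B
After byte 5 (0x81): reg=0x2F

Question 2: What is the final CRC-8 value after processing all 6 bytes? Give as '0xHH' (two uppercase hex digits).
After byte 1 (0x60): reg=0x27
After byte 2 (0x1D): reg=0xA6
After byte 3 (0xB2): reg=0x6C
After byte 4 (0x08): reg=0x3B
After byte 5 (0x81): reg=0x2F
After byte 6 (0x86): reg=0x56

Answer: 0x56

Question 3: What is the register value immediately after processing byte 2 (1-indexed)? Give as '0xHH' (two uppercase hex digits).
After byte 1 (0x60): reg=0x27
After byte 2 (0x1D): reg=0xA6

Answer: 0xA6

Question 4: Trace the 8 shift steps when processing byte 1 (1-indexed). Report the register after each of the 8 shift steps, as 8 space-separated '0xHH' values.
Answer: 0xC0 0x87 0x09 0x12 0x24 0x48 0x90 0x27

Derivation:
Register before byte 1: 0x00
After XOR with byte 0x60: 0x60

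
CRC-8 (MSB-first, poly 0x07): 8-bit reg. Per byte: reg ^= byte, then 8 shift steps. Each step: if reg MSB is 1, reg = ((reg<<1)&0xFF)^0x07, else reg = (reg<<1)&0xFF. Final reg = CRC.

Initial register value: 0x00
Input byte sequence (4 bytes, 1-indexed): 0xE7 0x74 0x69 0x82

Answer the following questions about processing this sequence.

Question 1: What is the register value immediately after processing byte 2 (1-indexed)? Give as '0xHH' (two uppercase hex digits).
Answer: 0x63

Derivation:
After byte 1 (0xE7): reg=0xBB
After byte 2 (0x74): reg=0x63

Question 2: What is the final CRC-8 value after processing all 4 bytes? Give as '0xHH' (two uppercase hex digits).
After byte 1 (0xE7): reg=0xBB
After byte 2 (0x74): reg=0x63
After byte 3 (0x69): reg=0x36
After byte 4 (0x82): reg=0x05

Answer: 0x05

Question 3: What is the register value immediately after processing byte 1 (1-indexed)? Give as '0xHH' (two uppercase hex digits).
Answer: 0xBB

Derivation:
After byte 1 (0xE7): reg=0xBB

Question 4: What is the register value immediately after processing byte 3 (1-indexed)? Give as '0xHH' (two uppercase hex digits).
After byte 1 (0xE7): reg=0xBB
After byte 2 (0x74): reg=0x63
After byte 3 (0x69): reg=0x36

Answer: 0x36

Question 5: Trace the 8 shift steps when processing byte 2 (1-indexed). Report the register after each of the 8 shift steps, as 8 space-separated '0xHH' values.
Answer: 0x99 0x35 0x6A 0xD4 0xAF 0x59 0xB2 0x63

Derivation:
After byte 1 (0xE7): reg=0xBB
Register before byte 2: 0xBB
After XOR with byte 0x74: 0xCF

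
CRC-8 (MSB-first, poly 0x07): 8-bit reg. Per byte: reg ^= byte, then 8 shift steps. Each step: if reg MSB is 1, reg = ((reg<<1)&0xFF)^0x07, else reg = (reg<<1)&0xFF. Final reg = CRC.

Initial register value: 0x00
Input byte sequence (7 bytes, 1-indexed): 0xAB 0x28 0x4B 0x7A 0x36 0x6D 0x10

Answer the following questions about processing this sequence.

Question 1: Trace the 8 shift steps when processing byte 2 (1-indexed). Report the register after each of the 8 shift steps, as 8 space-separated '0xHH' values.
Answer: 0xE0 0xC7 0x89 0x15 0x2A 0x54 0xA8 0x57

Derivation:
After byte 1 (0xAB): reg=0x58
Register before byte 2: 0x58
After XOR with byte 0x28: 0x70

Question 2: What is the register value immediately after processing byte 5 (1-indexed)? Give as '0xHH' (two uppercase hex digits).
After byte 1 (0xAB): reg=0x58
After byte 2 (0x28): reg=0x57
After byte 3 (0x4B): reg=0x54
After byte 4 (0x7A): reg=0xCA
After byte 5 (0x36): reg=0xFA

Answer: 0xFA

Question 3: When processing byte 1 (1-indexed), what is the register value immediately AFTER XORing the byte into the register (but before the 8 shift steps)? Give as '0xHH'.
Register before byte 1: 0x00
Byte 1: 0xAB
0x00 XOR 0xAB = 0xAB

Answer: 0xAB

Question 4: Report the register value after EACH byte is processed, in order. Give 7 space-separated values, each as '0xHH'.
0x58 0x57 0x54 0xCA 0xFA 0xEC 0xFA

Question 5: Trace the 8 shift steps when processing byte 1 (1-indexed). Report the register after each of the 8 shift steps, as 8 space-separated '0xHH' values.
Register before byte 1: 0x00
After XOR with byte 0xAB: 0xAB

Answer: 0x51 0xA2 0x43 0x86 0x0B 0x16 0x2C 0x58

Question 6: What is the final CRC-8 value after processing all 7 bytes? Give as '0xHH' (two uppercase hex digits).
Answer: 0xFA

Derivation:
After byte 1 (0xAB): reg=0x58
After byte 2 (0x28): reg=0x57
After byte 3 (0x4B): reg=0x54
After byte 4 (0x7A): reg=0xCA
After byte 5 (0x36): reg=0xFA
After byte 6 (0x6D): reg=0xEC
After byte 7 (0x10): reg=0xFA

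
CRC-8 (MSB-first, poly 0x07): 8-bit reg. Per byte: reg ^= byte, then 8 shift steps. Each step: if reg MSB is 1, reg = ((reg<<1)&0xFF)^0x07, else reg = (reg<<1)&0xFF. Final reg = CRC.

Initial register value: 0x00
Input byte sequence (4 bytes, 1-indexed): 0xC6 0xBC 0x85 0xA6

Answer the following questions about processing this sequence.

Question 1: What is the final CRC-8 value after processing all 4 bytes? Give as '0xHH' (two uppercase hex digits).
After byte 1 (0xC6): reg=0x5C
After byte 2 (0xBC): reg=0xAE
After byte 3 (0x85): reg=0xD1
After byte 4 (0xA6): reg=0x42

Answer: 0x42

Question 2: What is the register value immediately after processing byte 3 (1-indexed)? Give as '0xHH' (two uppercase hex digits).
Answer: 0xD1

Derivation:
After byte 1 (0xC6): reg=0x5C
After byte 2 (0xBC): reg=0xAE
After byte 3 (0x85): reg=0xD1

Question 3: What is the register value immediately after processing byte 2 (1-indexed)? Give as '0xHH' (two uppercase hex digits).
Answer: 0xAE

Derivation:
After byte 1 (0xC6): reg=0x5C
After byte 2 (0xBC): reg=0xAE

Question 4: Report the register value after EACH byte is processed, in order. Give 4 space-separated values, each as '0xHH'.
0x5C 0xAE 0xD1 0x42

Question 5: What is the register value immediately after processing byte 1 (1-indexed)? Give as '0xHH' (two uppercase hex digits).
After byte 1 (0xC6): reg=0x5C

Answer: 0x5C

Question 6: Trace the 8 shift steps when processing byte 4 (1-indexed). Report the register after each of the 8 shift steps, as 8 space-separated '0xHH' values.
After byte 1 (0xC6): reg=0x5C
After byte 2 (0xBC): reg=0xAE
After byte 3 (0x85): reg=0xD1
Register before byte 4: 0xD1
After XOR with byte 0xA6: 0x77

Answer: 0xEE 0xDB 0xB1 0x65 0xCA 0x93 0x21 0x42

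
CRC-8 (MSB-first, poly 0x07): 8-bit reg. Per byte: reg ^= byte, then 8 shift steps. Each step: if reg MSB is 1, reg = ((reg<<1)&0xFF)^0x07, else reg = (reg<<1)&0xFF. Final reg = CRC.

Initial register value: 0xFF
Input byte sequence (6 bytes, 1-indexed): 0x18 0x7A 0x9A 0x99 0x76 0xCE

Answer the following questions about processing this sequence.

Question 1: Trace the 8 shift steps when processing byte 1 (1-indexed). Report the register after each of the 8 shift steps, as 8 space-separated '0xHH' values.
Register before byte 1: 0xFF
After XOR with byte 0x18: 0xE7

Answer: 0xC9 0x95 0x2D 0x5A 0xB4 0x6F 0xDE 0xBB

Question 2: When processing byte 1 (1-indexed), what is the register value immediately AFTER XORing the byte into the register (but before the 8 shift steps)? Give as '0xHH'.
Register before byte 1: 0xFF
Byte 1: 0x18
0xFF XOR 0x18 = 0xE7

Answer: 0xE7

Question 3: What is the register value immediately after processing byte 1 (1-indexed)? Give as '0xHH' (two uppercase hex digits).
Answer: 0xBB

Derivation:
After byte 1 (0x18): reg=0xBB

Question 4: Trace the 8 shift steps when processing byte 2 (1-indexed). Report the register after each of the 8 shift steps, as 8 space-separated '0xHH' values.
After byte 1 (0x18): reg=0xBB
Register before byte 2: 0xBB
After XOR with byte 0x7A: 0xC1

Answer: 0x85 0x0D 0x1A 0x34 0x68 0xD0 0xA7 0x49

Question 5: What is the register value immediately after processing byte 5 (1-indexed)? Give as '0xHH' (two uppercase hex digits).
Answer: 0x8B

Derivation:
After byte 1 (0x18): reg=0xBB
After byte 2 (0x7A): reg=0x49
After byte 3 (0x9A): reg=0x37
After byte 4 (0x99): reg=0x43
After byte 5 (0x76): reg=0x8B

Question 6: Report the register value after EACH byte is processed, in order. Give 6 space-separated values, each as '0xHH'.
0xBB 0x49 0x37 0x43 0x8B 0xDC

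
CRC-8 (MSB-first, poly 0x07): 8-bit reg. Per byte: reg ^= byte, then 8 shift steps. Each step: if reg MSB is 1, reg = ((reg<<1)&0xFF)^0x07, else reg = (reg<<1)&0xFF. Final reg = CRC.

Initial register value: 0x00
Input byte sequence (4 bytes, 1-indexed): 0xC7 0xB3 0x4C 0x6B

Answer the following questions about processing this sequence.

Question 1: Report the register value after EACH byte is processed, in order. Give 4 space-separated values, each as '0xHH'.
0x5B 0x96 0x08 0x2E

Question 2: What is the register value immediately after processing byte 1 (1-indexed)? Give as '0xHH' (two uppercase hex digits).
Answer: 0x5B

Derivation:
After byte 1 (0xC7): reg=0x5B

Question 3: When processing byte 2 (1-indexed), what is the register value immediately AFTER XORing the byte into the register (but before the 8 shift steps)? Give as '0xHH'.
Answer: 0xE8

Derivation:
Register before byte 2: 0x5B
Byte 2: 0xB3
0x5B XOR 0xB3 = 0xE8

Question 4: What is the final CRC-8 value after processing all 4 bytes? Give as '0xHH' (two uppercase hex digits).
Answer: 0x2E

Derivation:
After byte 1 (0xC7): reg=0x5B
After byte 2 (0xB3): reg=0x96
After byte 3 (0x4C): reg=0x08
After byte 4 (0x6B): reg=0x2E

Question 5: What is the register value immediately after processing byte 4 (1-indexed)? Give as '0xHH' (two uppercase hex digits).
Answer: 0x2E

Derivation:
After byte 1 (0xC7): reg=0x5B
After byte 2 (0xB3): reg=0x96
After byte 3 (0x4C): reg=0x08
After byte 4 (0x6B): reg=0x2E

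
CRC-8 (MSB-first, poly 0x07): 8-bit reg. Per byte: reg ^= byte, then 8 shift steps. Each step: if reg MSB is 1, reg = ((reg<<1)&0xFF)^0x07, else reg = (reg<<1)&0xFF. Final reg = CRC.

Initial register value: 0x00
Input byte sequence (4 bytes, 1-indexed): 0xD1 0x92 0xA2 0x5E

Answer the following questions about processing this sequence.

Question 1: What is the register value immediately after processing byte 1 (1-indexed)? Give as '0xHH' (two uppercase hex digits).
After byte 1 (0xD1): reg=0x39

Answer: 0x39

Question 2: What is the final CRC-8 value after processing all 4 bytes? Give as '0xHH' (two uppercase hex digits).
Answer: 0x0B

Derivation:
After byte 1 (0xD1): reg=0x39
After byte 2 (0x92): reg=0x58
After byte 3 (0xA2): reg=0xE8
After byte 4 (0x5E): reg=0x0B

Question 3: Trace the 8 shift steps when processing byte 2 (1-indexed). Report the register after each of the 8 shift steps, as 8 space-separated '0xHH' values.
After byte 1 (0xD1): reg=0x39
Register before byte 2: 0x39
After XOR with byte 0x92: 0xAB

Answer: 0x51 0xA2 0x43 0x86 0x0B 0x16 0x2C 0x58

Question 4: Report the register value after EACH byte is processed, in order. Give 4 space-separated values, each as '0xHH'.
0x39 0x58 0xE8 0x0B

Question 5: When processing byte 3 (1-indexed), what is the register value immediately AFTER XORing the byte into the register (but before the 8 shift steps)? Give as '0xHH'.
Answer: 0xFA

Derivation:
Register before byte 3: 0x58
Byte 3: 0xA2
0x58 XOR 0xA2 = 0xFA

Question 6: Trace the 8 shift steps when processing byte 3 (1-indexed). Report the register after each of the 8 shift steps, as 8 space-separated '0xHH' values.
Answer: 0xF3 0xE1 0xC5 0x8D 0x1D 0x3A 0x74 0xE8

Derivation:
After byte 1 (0xD1): reg=0x39
After byte 2 (0x92): reg=0x58
Register before byte 3: 0x58
After XOR with byte 0xA2: 0xFA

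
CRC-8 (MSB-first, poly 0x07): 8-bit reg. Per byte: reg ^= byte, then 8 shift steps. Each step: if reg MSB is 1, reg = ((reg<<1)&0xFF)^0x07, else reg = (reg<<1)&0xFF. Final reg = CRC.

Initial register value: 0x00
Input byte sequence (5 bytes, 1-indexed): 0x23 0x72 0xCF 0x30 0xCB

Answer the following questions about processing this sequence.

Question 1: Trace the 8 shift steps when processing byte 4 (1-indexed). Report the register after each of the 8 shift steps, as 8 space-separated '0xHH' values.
Answer: 0x4A 0x94 0x2F 0x5E 0xBC 0x7F 0xFE 0xFB

Derivation:
After byte 1 (0x23): reg=0xE9
After byte 2 (0x72): reg=0xC8
After byte 3 (0xCF): reg=0x15
Register before byte 4: 0x15
After XOR with byte 0x30: 0x25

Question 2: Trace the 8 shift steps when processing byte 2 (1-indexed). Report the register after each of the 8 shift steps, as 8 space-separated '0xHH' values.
After byte 1 (0x23): reg=0xE9
Register before byte 2: 0xE9
After XOR with byte 0x72: 0x9B

Answer: 0x31 0x62 0xC4 0x8F 0x19 0x32 0x64 0xC8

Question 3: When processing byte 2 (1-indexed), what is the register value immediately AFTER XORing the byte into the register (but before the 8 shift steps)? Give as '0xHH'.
Register before byte 2: 0xE9
Byte 2: 0x72
0xE9 XOR 0x72 = 0x9B

Answer: 0x9B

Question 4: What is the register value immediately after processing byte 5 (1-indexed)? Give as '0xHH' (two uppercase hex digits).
After byte 1 (0x23): reg=0xE9
After byte 2 (0x72): reg=0xC8
After byte 3 (0xCF): reg=0x15
After byte 4 (0x30): reg=0xFB
After byte 5 (0xCB): reg=0x90

Answer: 0x90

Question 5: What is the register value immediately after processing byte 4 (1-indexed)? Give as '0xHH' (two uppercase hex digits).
After byte 1 (0x23): reg=0xE9
After byte 2 (0x72): reg=0xC8
After byte 3 (0xCF): reg=0x15
After byte 4 (0x30): reg=0xFB

Answer: 0xFB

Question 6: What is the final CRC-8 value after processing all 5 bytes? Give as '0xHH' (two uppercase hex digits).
Answer: 0x90

Derivation:
After byte 1 (0x23): reg=0xE9
After byte 2 (0x72): reg=0xC8
After byte 3 (0xCF): reg=0x15
After byte 4 (0x30): reg=0xFB
After byte 5 (0xCB): reg=0x90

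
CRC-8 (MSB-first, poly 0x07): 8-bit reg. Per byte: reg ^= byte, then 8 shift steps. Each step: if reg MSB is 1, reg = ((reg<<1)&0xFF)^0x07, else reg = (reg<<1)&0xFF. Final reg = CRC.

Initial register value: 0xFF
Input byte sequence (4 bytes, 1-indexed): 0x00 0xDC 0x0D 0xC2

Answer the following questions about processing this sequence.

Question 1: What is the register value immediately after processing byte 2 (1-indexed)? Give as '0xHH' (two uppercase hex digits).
Answer: 0xCD

Derivation:
After byte 1 (0x00): reg=0xF3
After byte 2 (0xDC): reg=0xCD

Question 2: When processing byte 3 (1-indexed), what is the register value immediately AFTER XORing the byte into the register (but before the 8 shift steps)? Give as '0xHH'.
Register before byte 3: 0xCD
Byte 3: 0x0D
0xCD XOR 0x0D = 0xC0

Answer: 0xC0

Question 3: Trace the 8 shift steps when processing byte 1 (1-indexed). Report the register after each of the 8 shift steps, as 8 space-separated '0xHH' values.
Answer: 0xF9 0xF5 0xED 0xDD 0xBD 0x7D 0xFA 0xF3

Derivation:
Register before byte 1: 0xFF
After XOR with byte 0x00: 0xFF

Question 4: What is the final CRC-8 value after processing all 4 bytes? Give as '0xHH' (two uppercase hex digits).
Answer: 0xAD

Derivation:
After byte 1 (0x00): reg=0xF3
After byte 2 (0xDC): reg=0xCD
After byte 3 (0x0D): reg=0x4E
After byte 4 (0xC2): reg=0xAD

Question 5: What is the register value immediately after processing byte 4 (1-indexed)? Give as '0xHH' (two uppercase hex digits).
After byte 1 (0x00): reg=0xF3
After byte 2 (0xDC): reg=0xCD
After byte 3 (0x0D): reg=0x4E
After byte 4 (0xC2): reg=0xAD

Answer: 0xAD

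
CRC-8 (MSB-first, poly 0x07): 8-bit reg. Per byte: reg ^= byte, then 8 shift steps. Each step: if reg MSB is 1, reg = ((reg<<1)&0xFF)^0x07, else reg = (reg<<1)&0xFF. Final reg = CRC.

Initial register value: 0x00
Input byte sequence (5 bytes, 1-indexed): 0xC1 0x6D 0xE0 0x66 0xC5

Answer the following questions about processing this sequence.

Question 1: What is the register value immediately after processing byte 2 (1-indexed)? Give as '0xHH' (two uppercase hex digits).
Answer: 0xFC

Derivation:
After byte 1 (0xC1): reg=0x49
After byte 2 (0x6D): reg=0xFC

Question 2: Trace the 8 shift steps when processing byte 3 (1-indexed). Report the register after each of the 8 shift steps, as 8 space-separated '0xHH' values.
Answer: 0x38 0x70 0xE0 0xC7 0x89 0x15 0x2A 0x54

Derivation:
After byte 1 (0xC1): reg=0x49
After byte 2 (0x6D): reg=0xFC
Register before byte 3: 0xFC
After XOR with byte 0xE0: 0x1C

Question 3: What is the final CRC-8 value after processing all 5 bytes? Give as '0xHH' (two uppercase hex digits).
Answer: 0x86

Derivation:
After byte 1 (0xC1): reg=0x49
After byte 2 (0x6D): reg=0xFC
After byte 3 (0xE0): reg=0x54
After byte 4 (0x66): reg=0x9E
After byte 5 (0xC5): reg=0x86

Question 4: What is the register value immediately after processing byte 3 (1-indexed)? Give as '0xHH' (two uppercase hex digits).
Answer: 0x54

Derivation:
After byte 1 (0xC1): reg=0x49
After byte 2 (0x6D): reg=0xFC
After byte 3 (0xE0): reg=0x54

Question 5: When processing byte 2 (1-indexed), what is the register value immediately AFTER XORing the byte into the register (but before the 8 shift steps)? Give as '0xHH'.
Answer: 0x24

Derivation:
Register before byte 2: 0x49
Byte 2: 0x6D
0x49 XOR 0x6D = 0x24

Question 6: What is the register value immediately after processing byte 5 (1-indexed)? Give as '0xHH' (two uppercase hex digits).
After byte 1 (0xC1): reg=0x49
After byte 2 (0x6D): reg=0xFC
After byte 3 (0xE0): reg=0x54
After byte 4 (0x66): reg=0x9E
After byte 5 (0xC5): reg=0x86

Answer: 0x86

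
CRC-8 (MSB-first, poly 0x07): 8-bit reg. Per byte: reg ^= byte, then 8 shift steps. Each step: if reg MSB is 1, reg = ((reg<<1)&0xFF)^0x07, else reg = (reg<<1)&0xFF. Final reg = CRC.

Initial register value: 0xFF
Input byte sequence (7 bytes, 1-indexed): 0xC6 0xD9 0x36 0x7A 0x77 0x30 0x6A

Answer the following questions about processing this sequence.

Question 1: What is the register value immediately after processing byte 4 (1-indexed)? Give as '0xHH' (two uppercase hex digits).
After byte 1 (0xC6): reg=0xAF
After byte 2 (0xD9): reg=0x45
After byte 3 (0x36): reg=0x5E
After byte 4 (0x7A): reg=0xFC

Answer: 0xFC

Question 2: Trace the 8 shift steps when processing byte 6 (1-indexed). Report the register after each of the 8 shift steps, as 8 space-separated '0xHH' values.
Answer: 0x17 0x2E 0x5C 0xB8 0x77 0xEE 0xDB 0xB1

Derivation:
After byte 1 (0xC6): reg=0xAF
After byte 2 (0xD9): reg=0x45
After byte 3 (0x36): reg=0x5E
After byte 4 (0x7A): reg=0xFC
After byte 5 (0x77): reg=0xB8
Register before byte 6: 0xB8
After XOR with byte 0x30: 0x88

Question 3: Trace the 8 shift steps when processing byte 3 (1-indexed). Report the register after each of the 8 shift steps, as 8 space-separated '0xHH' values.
Answer: 0xE6 0xCB 0x91 0x25 0x4A 0x94 0x2F 0x5E

Derivation:
After byte 1 (0xC6): reg=0xAF
After byte 2 (0xD9): reg=0x45
Register before byte 3: 0x45
After XOR with byte 0x36: 0x73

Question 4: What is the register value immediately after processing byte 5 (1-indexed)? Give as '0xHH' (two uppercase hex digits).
Answer: 0xB8

Derivation:
After byte 1 (0xC6): reg=0xAF
After byte 2 (0xD9): reg=0x45
After byte 3 (0x36): reg=0x5E
After byte 4 (0x7A): reg=0xFC
After byte 5 (0x77): reg=0xB8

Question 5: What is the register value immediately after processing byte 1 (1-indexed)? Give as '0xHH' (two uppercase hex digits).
Answer: 0xAF

Derivation:
After byte 1 (0xC6): reg=0xAF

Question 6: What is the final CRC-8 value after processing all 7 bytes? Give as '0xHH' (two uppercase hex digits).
After byte 1 (0xC6): reg=0xAF
After byte 2 (0xD9): reg=0x45
After byte 3 (0x36): reg=0x5E
After byte 4 (0x7A): reg=0xFC
After byte 5 (0x77): reg=0xB8
After byte 6 (0x30): reg=0xB1
After byte 7 (0x6A): reg=0x0F

Answer: 0x0F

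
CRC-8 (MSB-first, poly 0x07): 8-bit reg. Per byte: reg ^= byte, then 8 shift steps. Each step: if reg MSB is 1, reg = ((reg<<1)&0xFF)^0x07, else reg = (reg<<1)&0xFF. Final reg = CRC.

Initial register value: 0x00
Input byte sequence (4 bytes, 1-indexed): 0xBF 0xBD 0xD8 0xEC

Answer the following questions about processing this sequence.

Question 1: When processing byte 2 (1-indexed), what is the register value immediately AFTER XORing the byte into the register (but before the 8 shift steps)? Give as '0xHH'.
Register before byte 2: 0x34
Byte 2: 0xBD
0x34 XOR 0xBD = 0x89

Answer: 0x89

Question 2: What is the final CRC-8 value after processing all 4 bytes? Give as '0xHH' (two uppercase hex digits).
Answer: 0xA9

Derivation:
After byte 1 (0xBF): reg=0x34
After byte 2 (0xBD): reg=0xB6
After byte 3 (0xD8): reg=0x0D
After byte 4 (0xEC): reg=0xA9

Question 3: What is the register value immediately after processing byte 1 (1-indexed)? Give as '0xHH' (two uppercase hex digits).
Answer: 0x34

Derivation:
After byte 1 (0xBF): reg=0x34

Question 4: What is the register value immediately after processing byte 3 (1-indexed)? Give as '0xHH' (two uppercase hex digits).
After byte 1 (0xBF): reg=0x34
After byte 2 (0xBD): reg=0xB6
After byte 3 (0xD8): reg=0x0D

Answer: 0x0D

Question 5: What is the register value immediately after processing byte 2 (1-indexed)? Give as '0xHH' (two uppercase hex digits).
After byte 1 (0xBF): reg=0x34
After byte 2 (0xBD): reg=0xB6

Answer: 0xB6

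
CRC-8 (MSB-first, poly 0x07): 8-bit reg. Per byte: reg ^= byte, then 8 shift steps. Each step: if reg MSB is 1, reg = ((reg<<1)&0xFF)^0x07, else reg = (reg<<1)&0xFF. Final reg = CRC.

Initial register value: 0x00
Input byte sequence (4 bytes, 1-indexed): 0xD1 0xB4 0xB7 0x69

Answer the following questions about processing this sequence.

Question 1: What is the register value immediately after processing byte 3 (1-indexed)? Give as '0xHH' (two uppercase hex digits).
Answer: 0x53

Derivation:
After byte 1 (0xD1): reg=0x39
After byte 2 (0xB4): reg=0xAA
After byte 3 (0xB7): reg=0x53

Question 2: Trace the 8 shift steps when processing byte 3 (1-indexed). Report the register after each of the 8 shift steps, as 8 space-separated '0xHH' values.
After byte 1 (0xD1): reg=0x39
After byte 2 (0xB4): reg=0xAA
Register before byte 3: 0xAA
After XOR with byte 0xB7: 0x1D

Answer: 0x3A 0x74 0xE8 0xD7 0xA9 0x55 0xAA 0x53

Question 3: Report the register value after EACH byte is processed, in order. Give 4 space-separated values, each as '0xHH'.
0x39 0xAA 0x53 0xA6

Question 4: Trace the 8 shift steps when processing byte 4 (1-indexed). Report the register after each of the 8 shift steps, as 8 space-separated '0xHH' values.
After byte 1 (0xD1): reg=0x39
After byte 2 (0xB4): reg=0xAA
After byte 3 (0xB7): reg=0x53
Register before byte 4: 0x53
After XOR with byte 0x69: 0x3A

Answer: 0x74 0xE8 0xD7 0xA9 0x55 0xAA 0x53 0xA6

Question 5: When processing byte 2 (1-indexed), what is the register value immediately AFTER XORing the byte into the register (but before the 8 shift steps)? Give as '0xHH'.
Register before byte 2: 0x39
Byte 2: 0xB4
0x39 XOR 0xB4 = 0x8D

Answer: 0x8D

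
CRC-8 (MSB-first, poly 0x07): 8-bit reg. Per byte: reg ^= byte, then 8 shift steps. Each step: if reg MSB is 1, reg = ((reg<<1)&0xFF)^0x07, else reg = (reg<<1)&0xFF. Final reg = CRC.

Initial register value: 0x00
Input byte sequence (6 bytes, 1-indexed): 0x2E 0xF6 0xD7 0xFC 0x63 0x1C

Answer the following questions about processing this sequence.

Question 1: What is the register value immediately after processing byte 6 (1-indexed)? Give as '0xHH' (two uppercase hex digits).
After byte 1 (0x2E): reg=0xCA
After byte 2 (0xF6): reg=0xB4
After byte 3 (0xD7): reg=0x2E
After byte 4 (0xFC): reg=0x30
After byte 5 (0x63): reg=0xBE
After byte 6 (0x1C): reg=0x67

Answer: 0x67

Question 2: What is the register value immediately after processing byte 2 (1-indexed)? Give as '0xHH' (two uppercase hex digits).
After byte 1 (0x2E): reg=0xCA
After byte 2 (0xF6): reg=0xB4

Answer: 0xB4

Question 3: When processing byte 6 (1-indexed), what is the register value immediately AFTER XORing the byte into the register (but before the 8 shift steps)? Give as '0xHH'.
Register before byte 6: 0xBE
Byte 6: 0x1C
0xBE XOR 0x1C = 0xA2

Answer: 0xA2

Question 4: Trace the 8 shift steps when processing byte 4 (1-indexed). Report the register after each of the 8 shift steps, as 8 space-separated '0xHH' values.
Answer: 0xA3 0x41 0x82 0x03 0x06 0x0C 0x18 0x30

Derivation:
After byte 1 (0x2E): reg=0xCA
After byte 2 (0xF6): reg=0xB4
After byte 3 (0xD7): reg=0x2E
Register before byte 4: 0x2E
After XOR with byte 0xFC: 0xD2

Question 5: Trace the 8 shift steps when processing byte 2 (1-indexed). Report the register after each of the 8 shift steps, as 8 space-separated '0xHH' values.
Answer: 0x78 0xF0 0xE7 0xC9 0x95 0x2D 0x5A 0xB4

Derivation:
After byte 1 (0x2E): reg=0xCA
Register before byte 2: 0xCA
After XOR with byte 0xF6: 0x3C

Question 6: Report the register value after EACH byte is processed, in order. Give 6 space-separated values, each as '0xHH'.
0xCA 0xB4 0x2E 0x30 0xBE 0x67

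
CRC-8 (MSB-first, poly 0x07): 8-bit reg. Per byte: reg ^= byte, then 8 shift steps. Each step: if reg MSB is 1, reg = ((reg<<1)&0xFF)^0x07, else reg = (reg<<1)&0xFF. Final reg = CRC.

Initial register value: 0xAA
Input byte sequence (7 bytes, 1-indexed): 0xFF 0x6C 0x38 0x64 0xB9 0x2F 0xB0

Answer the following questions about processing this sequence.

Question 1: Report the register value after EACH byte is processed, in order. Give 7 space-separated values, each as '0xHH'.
0xAC 0x4E 0x45 0xE7 0x9D 0x17 0x7C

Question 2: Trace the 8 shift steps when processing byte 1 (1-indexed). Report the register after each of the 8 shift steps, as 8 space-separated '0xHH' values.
Register before byte 1: 0xAA
After XOR with byte 0xFF: 0x55

Answer: 0xAA 0x53 0xA6 0x4B 0x96 0x2B 0x56 0xAC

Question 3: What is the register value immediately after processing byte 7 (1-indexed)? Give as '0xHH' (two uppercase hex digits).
Answer: 0x7C

Derivation:
After byte 1 (0xFF): reg=0xAC
After byte 2 (0x6C): reg=0x4E
After byte 3 (0x38): reg=0x45
After byte 4 (0x64): reg=0xE7
After byte 5 (0xB9): reg=0x9D
After byte 6 (0x2F): reg=0x17
After byte 7 (0xB0): reg=0x7C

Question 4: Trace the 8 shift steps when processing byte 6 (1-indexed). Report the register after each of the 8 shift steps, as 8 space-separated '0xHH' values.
After byte 1 (0xFF): reg=0xAC
After byte 2 (0x6C): reg=0x4E
After byte 3 (0x38): reg=0x45
After byte 4 (0x64): reg=0xE7
After byte 5 (0xB9): reg=0x9D
Register before byte 6: 0x9D
After XOR with byte 0x2F: 0xB2

Answer: 0x63 0xC6 0x8B 0x11 0x22 0x44 0x88 0x17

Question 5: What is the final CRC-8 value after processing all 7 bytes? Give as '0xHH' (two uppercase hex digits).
After byte 1 (0xFF): reg=0xAC
After byte 2 (0x6C): reg=0x4E
After byte 3 (0x38): reg=0x45
After byte 4 (0x64): reg=0xE7
After byte 5 (0xB9): reg=0x9D
After byte 6 (0x2F): reg=0x17
After byte 7 (0xB0): reg=0x7C

Answer: 0x7C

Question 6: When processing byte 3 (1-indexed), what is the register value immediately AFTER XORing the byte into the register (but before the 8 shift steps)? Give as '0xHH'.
Register before byte 3: 0x4E
Byte 3: 0x38
0x4E XOR 0x38 = 0x76

Answer: 0x76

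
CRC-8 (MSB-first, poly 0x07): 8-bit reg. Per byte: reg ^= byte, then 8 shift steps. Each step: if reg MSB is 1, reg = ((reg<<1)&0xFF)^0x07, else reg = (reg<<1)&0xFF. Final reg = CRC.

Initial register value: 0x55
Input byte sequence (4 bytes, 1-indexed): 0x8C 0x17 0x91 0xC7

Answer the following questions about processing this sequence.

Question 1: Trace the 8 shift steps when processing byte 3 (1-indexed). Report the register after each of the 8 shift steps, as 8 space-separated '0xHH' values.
After byte 1 (0x8C): reg=0x01
After byte 2 (0x17): reg=0x62
Register before byte 3: 0x62
After XOR with byte 0x91: 0xF3

Answer: 0xE1 0xC5 0x8D 0x1D 0x3A 0x74 0xE8 0xD7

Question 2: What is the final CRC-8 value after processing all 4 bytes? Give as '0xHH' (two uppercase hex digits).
Answer: 0x70

Derivation:
After byte 1 (0x8C): reg=0x01
After byte 2 (0x17): reg=0x62
After byte 3 (0x91): reg=0xD7
After byte 4 (0xC7): reg=0x70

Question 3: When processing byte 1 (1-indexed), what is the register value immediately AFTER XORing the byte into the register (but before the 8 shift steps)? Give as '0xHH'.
Register before byte 1: 0x55
Byte 1: 0x8C
0x55 XOR 0x8C = 0xD9

Answer: 0xD9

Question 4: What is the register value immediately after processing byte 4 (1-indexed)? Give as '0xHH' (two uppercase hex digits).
After byte 1 (0x8C): reg=0x01
After byte 2 (0x17): reg=0x62
After byte 3 (0x91): reg=0xD7
After byte 4 (0xC7): reg=0x70

Answer: 0x70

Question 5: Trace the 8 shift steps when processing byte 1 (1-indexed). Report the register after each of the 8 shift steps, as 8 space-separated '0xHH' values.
Register before byte 1: 0x55
After XOR with byte 0x8C: 0xD9

Answer: 0xB5 0x6D 0xDA 0xB3 0x61 0xC2 0x83 0x01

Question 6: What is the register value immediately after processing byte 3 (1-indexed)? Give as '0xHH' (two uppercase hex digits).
Answer: 0xD7

Derivation:
After byte 1 (0x8C): reg=0x01
After byte 2 (0x17): reg=0x62
After byte 3 (0x91): reg=0xD7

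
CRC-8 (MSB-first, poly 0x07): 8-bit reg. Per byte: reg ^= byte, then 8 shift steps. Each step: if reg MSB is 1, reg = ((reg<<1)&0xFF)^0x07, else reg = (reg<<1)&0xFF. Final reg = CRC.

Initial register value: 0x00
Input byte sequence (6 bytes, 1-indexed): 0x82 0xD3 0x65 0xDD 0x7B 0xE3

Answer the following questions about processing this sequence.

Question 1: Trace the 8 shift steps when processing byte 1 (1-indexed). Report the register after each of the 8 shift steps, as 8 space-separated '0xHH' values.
Register before byte 1: 0x00
After XOR with byte 0x82: 0x82

Answer: 0x03 0x06 0x0C 0x18 0x30 0x60 0xC0 0x87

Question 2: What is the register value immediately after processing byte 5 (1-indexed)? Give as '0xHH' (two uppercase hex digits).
After byte 1 (0x82): reg=0x87
After byte 2 (0xD3): reg=0xAB
After byte 3 (0x65): reg=0x64
After byte 4 (0xDD): reg=0x26
After byte 5 (0x7B): reg=0x94

Answer: 0x94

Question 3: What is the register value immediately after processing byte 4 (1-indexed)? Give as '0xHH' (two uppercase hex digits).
After byte 1 (0x82): reg=0x87
After byte 2 (0xD3): reg=0xAB
After byte 3 (0x65): reg=0x64
After byte 4 (0xDD): reg=0x26

Answer: 0x26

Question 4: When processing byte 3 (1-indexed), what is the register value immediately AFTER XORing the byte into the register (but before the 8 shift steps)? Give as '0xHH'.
Answer: 0xCE

Derivation:
Register before byte 3: 0xAB
Byte 3: 0x65
0xAB XOR 0x65 = 0xCE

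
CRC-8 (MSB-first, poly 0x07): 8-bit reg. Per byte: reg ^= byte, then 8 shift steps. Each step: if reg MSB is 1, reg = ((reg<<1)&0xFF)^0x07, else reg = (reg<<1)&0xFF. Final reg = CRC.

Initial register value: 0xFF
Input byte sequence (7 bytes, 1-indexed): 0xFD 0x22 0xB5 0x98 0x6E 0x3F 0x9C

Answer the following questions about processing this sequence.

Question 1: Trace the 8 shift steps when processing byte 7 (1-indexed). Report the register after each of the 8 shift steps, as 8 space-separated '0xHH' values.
After byte 1 (0xFD): reg=0x0E
After byte 2 (0x22): reg=0xC4
After byte 3 (0xB5): reg=0x50
After byte 4 (0x98): reg=0x76
After byte 5 (0x6E): reg=0x48
After byte 6 (0x3F): reg=0x42
Register before byte 7: 0x42
After XOR with byte 0x9C: 0xDE

Answer: 0xBB 0x71 0xE2 0xC3 0x81 0x05 0x0A 0x14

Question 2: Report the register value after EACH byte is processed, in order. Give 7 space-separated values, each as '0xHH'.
0x0E 0xC4 0x50 0x76 0x48 0x42 0x14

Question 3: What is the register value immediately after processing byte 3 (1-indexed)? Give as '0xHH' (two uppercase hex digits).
After byte 1 (0xFD): reg=0x0E
After byte 2 (0x22): reg=0xC4
After byte 3 (0xB5): reg=0x50

Answer: 0x50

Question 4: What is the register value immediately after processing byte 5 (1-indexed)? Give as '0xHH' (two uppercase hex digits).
After byte 1 (0xFD): reg=0x0E
After byte 2 (0x22): reg=0xC4
After byte 3 (0xB5): reg=0x50
After byte 4 (0x98): reg=0x76
After byte 5 (0x6E): reg=0x48

Answer: 0x48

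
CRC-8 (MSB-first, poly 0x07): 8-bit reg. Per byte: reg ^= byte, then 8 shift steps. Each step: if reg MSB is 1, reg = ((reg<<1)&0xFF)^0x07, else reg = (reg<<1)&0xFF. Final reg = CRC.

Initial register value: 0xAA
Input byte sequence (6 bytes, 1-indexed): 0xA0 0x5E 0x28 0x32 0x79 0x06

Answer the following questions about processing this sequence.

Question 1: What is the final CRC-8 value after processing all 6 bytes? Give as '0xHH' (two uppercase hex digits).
After byte 1 (0xA0): reg=0x36
After byte 2 (0x5E): reg=0x1F
After byte 3 (0x28): reg=0x85
After byte 4 (0x32): reg=0x0C
After byte 5 (0x79): reg=0x4C
After byte 6 (0x06): reg=0xF1

Answer: 0xF1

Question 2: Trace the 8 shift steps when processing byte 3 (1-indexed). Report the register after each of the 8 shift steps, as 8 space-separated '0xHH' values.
After byte 1 (0xA0): reg=0x36
After byte 2 (0x5E): reg=0x1F
Register before byte 3: 0x1F
After XOR with byte 0x28: 0x37

Answer: 0x6E 0xDC 0xBF 0x79 0xF2 0xE3 0xC1 0x85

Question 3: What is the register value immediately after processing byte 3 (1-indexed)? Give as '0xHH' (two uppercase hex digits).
After byte 1 (0xA0): reg=0x36
After byte 2 (0x5E): reg=0x1F
After byte 3 (0x28): reg=0x85

Answer: 0x85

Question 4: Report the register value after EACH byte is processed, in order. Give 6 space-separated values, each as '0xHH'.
0x36 0x1F 0x85 0x0C 0x4C 0xF1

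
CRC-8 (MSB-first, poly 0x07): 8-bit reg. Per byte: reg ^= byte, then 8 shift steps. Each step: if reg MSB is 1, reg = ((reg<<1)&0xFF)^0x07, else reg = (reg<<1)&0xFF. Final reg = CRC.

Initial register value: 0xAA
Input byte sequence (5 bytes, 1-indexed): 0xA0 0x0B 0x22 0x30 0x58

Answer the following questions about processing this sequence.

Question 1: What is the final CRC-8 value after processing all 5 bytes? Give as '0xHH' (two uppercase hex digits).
After byte 1 (0xA0): reg=0x36
After byte 2 (0x0B): reg=0xB3
After byte 3 (0x22): reg=0xFE
After byte 4 (0x30): reg=0x64
After byte 5 (0x58): reg=0xB4

Answer: 0xB4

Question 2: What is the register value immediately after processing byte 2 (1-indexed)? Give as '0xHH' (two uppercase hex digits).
Answer: 0xB3

Derivation:
After byte 1 (0xA0): reg=0x36
After byte 2 (0x0B): reg=0xB3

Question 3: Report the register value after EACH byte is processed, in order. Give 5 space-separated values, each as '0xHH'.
0x36 0xB3 0xFE 0x64 0xB4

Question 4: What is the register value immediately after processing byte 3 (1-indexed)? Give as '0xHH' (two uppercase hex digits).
Answer: 0xFE

Derivation:
After byte 1 (0xA0): reg=0x36
After byte 2 (0x0B): reg=0xB3
After byte 3 (0x22): reg=0xFE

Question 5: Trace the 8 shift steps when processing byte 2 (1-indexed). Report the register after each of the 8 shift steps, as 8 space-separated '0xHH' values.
Answer: 0x7A 0xF4 0xEF 0xD9 0xB5 0x6D 0xDA 0xB3

Derivation:
After byte 1 (0xA0): reg=0x36
Register before byte 2: 0x36
After XOR with byte 0x0B: 0x3D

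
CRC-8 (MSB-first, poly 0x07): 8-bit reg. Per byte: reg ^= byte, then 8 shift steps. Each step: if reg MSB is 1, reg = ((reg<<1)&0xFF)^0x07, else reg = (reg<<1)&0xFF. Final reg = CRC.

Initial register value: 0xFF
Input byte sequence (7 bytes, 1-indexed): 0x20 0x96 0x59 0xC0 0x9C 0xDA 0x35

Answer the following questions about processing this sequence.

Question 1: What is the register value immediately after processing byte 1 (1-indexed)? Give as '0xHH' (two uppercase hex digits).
Answer: 0x13

Derivation:
After byte 1 (0x20): reg=0x13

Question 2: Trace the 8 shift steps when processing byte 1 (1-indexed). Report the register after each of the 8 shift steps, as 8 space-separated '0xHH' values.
Register before byte 1: 0xFF
After XOR with byte 0x20: 0xDF

Answer: 0xB9 0x75 0xEA 0xD3 0xA1 0x45 0x8A 0x13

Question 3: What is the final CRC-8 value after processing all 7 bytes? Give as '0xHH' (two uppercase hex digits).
After byte 1 (0x20): reg=0x13
After byte 2 (0x96): reg=0x92
After byte 3 (0x59): reg=0x7F
After byte 4 (0xC0): reg=0x34
After byte 5 (0x9C): reg=0x51
After byte 6 (0xDA): reg=0xB8
After byte 7 (0x35): reg=0xAA

Answer: 0xAA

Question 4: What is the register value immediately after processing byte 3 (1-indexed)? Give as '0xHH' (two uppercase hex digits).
Answer: 0x7F

Derivation:
After byte 1 (0x20): reg=0x13
After byte 2 (0x96): reg=0x92
After byte 3 (0x59): reg=0x7F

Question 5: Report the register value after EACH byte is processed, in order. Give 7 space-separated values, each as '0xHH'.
0x13 0x92 0x7F 0x34 0x51 0xB8 0xAA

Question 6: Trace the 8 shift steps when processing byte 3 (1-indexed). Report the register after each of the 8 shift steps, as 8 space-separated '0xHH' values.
Answer: 0x91 0x25 0x4A 0x94 0x2F 0x5E 0xBC 0x7F

Derivation:
After byte 1 (0x20): reg=0x13
After byte 2 (0x96): reg=0x92
Register before byte 3: 0x92
After XOR with byte 0x59: 0xCB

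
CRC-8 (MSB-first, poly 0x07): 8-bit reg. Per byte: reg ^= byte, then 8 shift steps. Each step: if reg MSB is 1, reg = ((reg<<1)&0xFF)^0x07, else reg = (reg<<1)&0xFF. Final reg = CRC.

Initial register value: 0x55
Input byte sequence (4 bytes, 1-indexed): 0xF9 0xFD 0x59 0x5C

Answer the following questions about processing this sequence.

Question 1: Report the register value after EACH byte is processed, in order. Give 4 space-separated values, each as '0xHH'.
0x4D 0x19 0xC7 0xC8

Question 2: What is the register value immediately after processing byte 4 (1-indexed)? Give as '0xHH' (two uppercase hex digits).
After byte 1 (0xF9): reg=0x4D
After byte 2 (0xFD): reg=0x19
After byte 3 (0x59): reg=0xC7
After byte 4 (0x5C): reg=0xC8

Answer: 0xC8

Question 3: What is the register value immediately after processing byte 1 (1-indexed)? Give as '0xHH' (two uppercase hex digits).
Answer: 0x4D

Derivation:
After byte 1 (0xF9): reg=0x4D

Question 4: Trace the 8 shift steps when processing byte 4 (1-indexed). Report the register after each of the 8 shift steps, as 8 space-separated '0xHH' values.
After byte 1 (0xF9): reg=0x4D
After byte 2 (0xFD): reg=0x19
After byte 3 (0x59): reg=0xC7
Register before byte 4: 0xC7
After XOR with byte 0x5C: 0x9B

Answer: 0x31 0x62 0xC4 0x8F 0x19 0x32 0x64 0xC8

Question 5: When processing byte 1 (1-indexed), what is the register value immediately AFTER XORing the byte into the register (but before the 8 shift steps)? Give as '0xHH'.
Register before byte 1: 0x55
Byte 1: 0xF9
0x55 XOR 0xF9 = 0xAC

Answer: 0xAC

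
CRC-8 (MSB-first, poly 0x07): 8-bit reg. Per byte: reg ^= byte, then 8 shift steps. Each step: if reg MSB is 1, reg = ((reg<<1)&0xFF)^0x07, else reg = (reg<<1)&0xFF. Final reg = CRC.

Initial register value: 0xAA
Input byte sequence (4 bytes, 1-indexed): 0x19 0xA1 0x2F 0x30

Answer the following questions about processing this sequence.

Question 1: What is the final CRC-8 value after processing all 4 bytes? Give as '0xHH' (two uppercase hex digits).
Answer: 0x7C

Derivation:
After byte 1 (0x19): reg=0x10
After byte 2 (0xA1): reg=0x1E
After byte 3 (0x2F): reg=0x97
After byte 4 (0x30): reg=0x7C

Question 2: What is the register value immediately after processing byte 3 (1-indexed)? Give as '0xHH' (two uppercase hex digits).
Answer: 0x97

Derivation:
After byte 1 (0x19): reg=0x10
After byte 2 (0xA1): reg=0x1E
After byte 3 (0x2F): reg=0x97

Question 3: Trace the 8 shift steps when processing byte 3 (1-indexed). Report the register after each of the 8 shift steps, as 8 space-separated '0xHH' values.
After byte 1 (0x19): reg=0x10
After byte 2 (0xA1): reg=0x1E
Register before byte 3: 0x1E
After XOR with byte 0x2F: 0x31

Answer: 0x62 0xC4 0x8F 0x19 0x32 0x64 0xC8 0x97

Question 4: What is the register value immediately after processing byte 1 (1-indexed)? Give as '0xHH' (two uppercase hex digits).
Answer: 0x10

Derivation:
After byte 1 (0x19): reg=0x10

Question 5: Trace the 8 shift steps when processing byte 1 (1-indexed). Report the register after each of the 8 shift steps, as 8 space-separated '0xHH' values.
Answer: 0x61 0xC2 0x83 0x01 0x02 0x04 0x08 0x10

Derivation:
Register before byte 1: 0xAA
After XOR with byte 0x19: 0xB3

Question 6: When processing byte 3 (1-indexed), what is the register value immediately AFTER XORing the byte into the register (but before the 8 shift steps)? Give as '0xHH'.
Answer: 0x31

Derivation:
Register before byte 3: 0x1E
Byte 3: 0x2F
0x1E XOR 0x2F = 0x31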